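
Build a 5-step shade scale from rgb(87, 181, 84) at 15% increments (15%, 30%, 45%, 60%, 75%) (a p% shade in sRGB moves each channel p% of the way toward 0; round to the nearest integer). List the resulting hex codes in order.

15%: (87 − 13.05 = 73.95→74, 181 − 27.15 = 153.85→154, 84 − 12.6 = 71.4→71) → #4A9A47
30%: (87 − 26.1 = 60.9→61, 181 − 54.3 = 126.7→127, 84 − 25.2 = 58.8→59) → #3D7F3B
45%: (87 − 39.15 = 47.85→48, 181 − 81.45 = 99.55→100, 84 − 37.8 = 46.2→46) → #30642E
60%: (87 − 52.2 = 34.8→35, 181 − 108.6 = 72.4→72, 84 − 50.4 = 33.6→34) → #234822
75%: (87 − 65.25 = 21.75→22, 181 − 135.75 = 45.25→45, 84 − 63 = 21→21) → #162D15

#4A9A47, #3D7F3B, #30642E, #234822, #162D15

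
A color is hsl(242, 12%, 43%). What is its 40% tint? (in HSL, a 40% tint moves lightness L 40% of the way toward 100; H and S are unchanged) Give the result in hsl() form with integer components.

L moves 40% from 43 toward 100: 43 + 22.8 = 65.8 → 66.
H and S are unchanged.

hsl(242, 12%, 66%)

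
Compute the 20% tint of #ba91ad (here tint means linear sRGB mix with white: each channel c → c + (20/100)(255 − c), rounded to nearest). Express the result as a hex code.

#ba91ad is rgb(186, 145, 173).
Lerp each channel 20% toward 255:
  R: 186 + 0.2×(255−186) = 186 + 13.8 = 199.8 → 200
  G: 145 + 0.2×(255−145) = 145 + 22 = 167 → 167
  B: 173 + 0.2×(255−173) = 173 + 16.4 = 189.4 → 189
rgb(200, 167, 189) = #c8a7bd.

#c8a7bd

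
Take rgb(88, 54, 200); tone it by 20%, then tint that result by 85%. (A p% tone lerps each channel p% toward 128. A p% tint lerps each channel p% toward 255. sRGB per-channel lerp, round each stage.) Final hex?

#e7e3f5

Per channel, c → c + 0.2(128 − c):
  R: 88 + 0.2×(128−88) = 88 + 8 = 96 → 96
  G: 54 + 14.8 = 68.8 → 69
  B: 200 + 0.2×(128−200) = 200 − 14.4 = 185.6 → 186
After the tone: rgb(96, 69, 186) = #6045ba.
Per channel, c → c + 0.85(255 − c):
  R: 96 + 0.85×(255−96) = 96 + 135.15 = 231.15 → 231
  G: 69 + 0.85×(255−69) = 69 + 158.1 = 227.1 → 227
  B: 186 + 58.65 = 244.65 → 245
rgb(231, 227, 245) = #e7e3f5.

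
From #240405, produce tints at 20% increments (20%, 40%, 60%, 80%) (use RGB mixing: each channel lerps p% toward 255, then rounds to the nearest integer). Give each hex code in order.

#503637, #7c6869, #a79b9b, #d3cdcd

#240405 is rgb(36, 4, 5).
20%: (36 + 43.8 = 79.8→80, 4 + 50.2 = 54.2→54, 5 + 50 = 55→55) → #503637
40%: (36 + 87.6 = 123.6→124, 4 + 100.4 = 104.4→104, 5 + 100 = 105→105) → #7c6869
60%: (36 + 131.4 = 167.4→167, 4 + 150.6 = 154.6→155, 5 + 150 = 155→155) → #a79b9b
80%: (36 + 175.2 = 211.2→211, 4 + 200.8 = 204.8→205, 5 + 200 = 205→205) → #d3cdcd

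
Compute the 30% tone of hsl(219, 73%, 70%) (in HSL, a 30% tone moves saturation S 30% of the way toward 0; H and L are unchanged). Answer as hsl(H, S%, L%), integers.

S moves 30% from 73 toward 0: 73 − 21.9 = 51.1 → 51.
H and L are unchanged.

hsl(219, 51%, 70%)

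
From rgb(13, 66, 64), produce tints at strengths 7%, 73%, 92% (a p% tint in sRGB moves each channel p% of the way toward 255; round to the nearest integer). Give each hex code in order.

#1e4f4d, #becccb, #ecf0f0

7%: (13 + 16.94 = 29.94→30, 66 + 13.23 = 79.23→79, 64 + 13.37 = 77.37→77) → #1e4f4d
73%: (13 + 176.66 = 189.66→190, 66 + 137.97 = 203.97→204, 64 + 139.43 = 203.43→203) → #becccb
92%: (13 + 222.64 = 235.64→236, 66 + 173.88 = 239.88→240, 64 + 175.72 = 239.72→240) → #ecf0f0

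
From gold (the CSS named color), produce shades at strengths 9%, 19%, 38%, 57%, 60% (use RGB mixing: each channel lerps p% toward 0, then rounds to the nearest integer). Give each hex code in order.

#E8C400, #CFAE00, #9E8500, #6E5C00, #665600

CSS gold is rgb(255, 215, 0).
9%: (255 − 22.95 = 232.05→232, 215 − 19.35 = 195.65→196, 0→0) → #E8C400
19%: (255 − 48.45 = 206.55→207, 215 − 40.85 = 174.15→174, 0→0) → #CFAE00
38%: (255 − 96.9 = 158.1→158, 215 − 81.7 = 133.3→133, 0→0) → #9E8500
57%: (255 − 145.35 = 109.65→110, 215 − 122.55 = 92.45→92, 0→0) → #6E5C00
60%: (255 − 153 = 102→102, 215 − 129 = 86→86, 0→0) → #665600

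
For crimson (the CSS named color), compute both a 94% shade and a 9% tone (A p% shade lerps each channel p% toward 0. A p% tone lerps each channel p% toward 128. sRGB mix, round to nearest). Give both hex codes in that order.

CSS crimson is rgb(220, 20, 60).
94% shade:
  R: 220 + 0.94×(0−220) = 220 − 206.8 = 13.2 → 13
  G: 20 + 0.94×(0−20) = 20 − 18.8 = 1.2 → 1
  B: 60 + 0.94×(0−60) = 60 − 56.4 = 3.6 → 4
  → #0D0104
9% tone:
  R: 220 − 8.28 = 211.72 → 212
  G: 20 + 9.72 = 29.72 → 30
  B: 60 + 0.09×(128−60) = 60 + 6.12 = 66.12 → 66
  → #D41E42

#0D0104, #D41E42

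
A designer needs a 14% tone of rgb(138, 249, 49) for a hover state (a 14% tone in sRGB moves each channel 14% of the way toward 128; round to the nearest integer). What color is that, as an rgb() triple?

rgb(137, 232, 60)

A 14% tone moves each channel 14% toward 128:
  R: 138 + 0.14×(128−138) = 138 − 1.4 = 136.6 → 137
  G: 249 − 16.94 = 232.06 → 232
  B: 49 + 11.06 = 60.06 → 60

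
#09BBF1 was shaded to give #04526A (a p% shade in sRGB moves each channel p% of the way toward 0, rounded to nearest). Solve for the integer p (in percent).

#09BBF1 is rgb(9, 187, 241); #04526A is rgb(4, 82, 106).
On the B channel (widest range): 106 ≈ 241 + (p/100)(0 − 241), so p ≈ 100×(106 − 241)/(0 − 241) = -13500/-241 = 56.02.
p = 56 reproduces all three channels after rounding.

56%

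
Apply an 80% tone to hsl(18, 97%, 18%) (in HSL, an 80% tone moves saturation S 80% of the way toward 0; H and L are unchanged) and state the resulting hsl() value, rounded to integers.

hsl(18, 19%, 18%)

S moves 80% from 97 toward 0: 97 − 77.6 = 19.4 → 19.
H and L are unchanged.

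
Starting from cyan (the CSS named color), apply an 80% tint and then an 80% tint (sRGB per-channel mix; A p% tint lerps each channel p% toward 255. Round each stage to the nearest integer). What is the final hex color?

CSS cyan is rgb(0, 255, 255).
Lerp each channel 80% toward 255:
  R: 0 + 0.8×(255−0) = 0 + 204 = 204 → 204
  G: 255 + 0 = 255 → 255
  B: 255 + 0.8×(255−255) = 255 + 0 = 255 → 255
After the tint: rgb(204, 255, 255) = #CCFFFF.
Lerp each channel 80% toward 255:
  R: 204 + 0.8×(255−204) = 204 + 40.8 = 244.8 → 245
  G: 255 + 0.8×(255−255) = 255 + 0 = 255 → 255
  B: 255 + 0.8×(255−255) = 255 + 0 = 255 → 255
rgb(245, 255, 255) = #F5FFFF.

#F5FFFF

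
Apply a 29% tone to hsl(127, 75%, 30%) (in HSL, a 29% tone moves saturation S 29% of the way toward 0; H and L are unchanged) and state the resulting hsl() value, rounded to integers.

hsl(127, 53%, 30%)

S moves 29% from 75 toward 0: 75 − 21.75 = 53.25 → 53.
H and L are unchanged.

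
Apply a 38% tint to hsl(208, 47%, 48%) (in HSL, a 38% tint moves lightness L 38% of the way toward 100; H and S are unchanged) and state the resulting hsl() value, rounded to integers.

L moves 38% from 48 toward 100: 48 + 19.76 = 67.76 → 68.
H and S are unchanged.

hsl(208, 47%, 68%)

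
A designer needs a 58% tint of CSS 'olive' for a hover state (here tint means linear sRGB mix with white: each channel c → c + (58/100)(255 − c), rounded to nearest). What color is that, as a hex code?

CSS olive is rgb(128, 128, 0).
Per channel, c → c + 0.58(255 − c):
  R: 128 + 0.58×(255−128) = 128 + 73.66 = 201.66 → 202
  G: 128 + 73.66 = 201.66 → 202
  B: 0 + 147.9 = 147.9 → 148
rgb(202, 202, 148) = #CACA94.

#CACA94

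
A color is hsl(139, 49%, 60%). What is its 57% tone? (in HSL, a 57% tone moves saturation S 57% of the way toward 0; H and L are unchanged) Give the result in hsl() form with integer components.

hsl(139, 21%, 60%)

S moves 57% from 49 toward 0: 49 − 27.93 = 21.07 → 21.
H and L are unchanged.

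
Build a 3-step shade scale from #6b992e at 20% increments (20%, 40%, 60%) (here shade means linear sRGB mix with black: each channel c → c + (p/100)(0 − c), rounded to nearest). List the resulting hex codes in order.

#6b992e is rgb(107, 153, 46).
20%: (107 − 21.4 = 85.6→86, 153 − 30.6 = 122.4→122, 46 − 9.2 = 36.8→37) → #567a25
40%: (107 − 42.8 = 64.2→64, 153 − 61.2 = 91.8→92, 46 − 18.4 = 27.6→28) → #405c1c
60%: (107 − 64.2 = 42.8→43, 153 − 91.8 = 61.2→61, 46 − 27.6 = 18.4→18) → #2b3d12

#567a25, #405c1c, #2b3d12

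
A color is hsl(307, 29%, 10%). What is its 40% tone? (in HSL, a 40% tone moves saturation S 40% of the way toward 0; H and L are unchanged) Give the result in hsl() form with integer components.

S moves 40% from 29 toward 0: 29 − 11.6 = 17.4 → 17.
H and L are unchanged.

hsl(307, 17%, 10%)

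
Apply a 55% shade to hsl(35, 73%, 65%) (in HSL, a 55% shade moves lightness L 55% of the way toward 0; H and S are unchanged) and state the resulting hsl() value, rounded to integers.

hsl(35, 73%, 29%)

L moves 55% from 65 toward 0: 65 − 35.75 = 29.25 → 29.
H and S are unchanged.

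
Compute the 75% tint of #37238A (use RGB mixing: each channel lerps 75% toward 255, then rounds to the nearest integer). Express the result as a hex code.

#CDC8E2

#37238A is rgb(55, 35, 138).
Lerp each channel 75% toward 255:
  R: 55 + 150 = 205 → 205
  G: 35 + 0.75×(255−35) = 35 + 165 = 200 → 200
  B: 138 + 0.75×(255−138) = 138 + 87.75 = 225.75 → 226
rgb(205, 200, 226) = #CDC8E2.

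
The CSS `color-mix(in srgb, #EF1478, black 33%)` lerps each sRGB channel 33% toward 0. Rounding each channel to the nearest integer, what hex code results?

#EF1478 is rgb(239, 20, 120).
Per channel, c → c + 0.33(0 − c):
  R: 239 + 0.33×(0−239) = 239 − 78.87 = 160.13 → 160
  G: 20 + 0.33×(0−20) = 20 − 6.6 = 13.4 → 13
  B: 120 + 0.33×(0−120) = 120 − 39.6 = 80.4 → 80
rgb(160, 13, 80) = #A00D50.

#A00D50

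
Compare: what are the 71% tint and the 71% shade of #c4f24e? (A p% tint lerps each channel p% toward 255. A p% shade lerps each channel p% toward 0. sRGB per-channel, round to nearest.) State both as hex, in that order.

#c4f24e is rgb(196, 242, 78).
71% tint:
  R: 196 + 41.89 = 237.89 → 238
  G: 242 + 0.71×(255−242) = 242 + 9.23 = 251.23 → 251
  B: 78 + 0.71×(255−78) = 78 + 125.67 = 203.67 → 204
  → #eefbcc
71% shade:
  R: 196 + 0.71×(0−196) = 196 − 139.16 = 56.84 → 57
  G: 242 − 171.82 = 70.18 → 70
  B: 78 + 0.71×(0−78) = 78 − 55.38 = 22.62 → 23
  → #394617

#eefbcc, #394617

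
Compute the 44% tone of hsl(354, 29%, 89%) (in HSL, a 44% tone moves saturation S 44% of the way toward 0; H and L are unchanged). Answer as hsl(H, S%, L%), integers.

hsl(354, 16%, 89%)

S moves 44% from 29 toward 0: 29 − 12.76 = 16.24 → 16.
H and L are unchanged.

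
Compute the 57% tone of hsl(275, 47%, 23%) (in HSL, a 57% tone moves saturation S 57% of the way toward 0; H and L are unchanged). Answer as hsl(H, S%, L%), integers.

S moves 57% from 47 toward 0: 47 − 26.79 = 20.21 → 20.
H and L are unchanged.

hsl(275, 20%, 23%)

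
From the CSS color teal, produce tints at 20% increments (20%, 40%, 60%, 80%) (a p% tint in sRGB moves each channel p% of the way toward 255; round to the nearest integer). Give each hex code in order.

#339999, #66b3b3, #99cccc, #cce6e6

CSS teal is rgb(0, 128, 128).
20%: (0 + 51 = 51→51, 128 + 25.4 = 153.4→153, 128 + 25.4 = 153.4→153) → #339999
40%: (0 + 102 = 102→102, 128 + 50.8 = 178.8→179, 128 + 50.8 = 178.8→179) → #66b3b3
60%: (0 + 153 = 153→153, 128 + 76.2 = 204.2→204, 128 + 76.2 = 204.2→204) → #99cccc
80%: (0 + 204 = 204→204, 128 + 101.6 = 229.6→230, 128 + 101.6 = 229.6→230) → #cce6e6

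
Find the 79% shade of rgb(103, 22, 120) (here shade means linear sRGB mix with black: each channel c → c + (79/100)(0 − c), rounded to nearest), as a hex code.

#160519

Per channel, c → c + 0.79(0 − c):
  R: 103 − 81.37 = 21.63 → 22
  G: 22 + 0.79×(0−22) = 22 − 17.38 = 4.62 → 5
  B: 120 + 0.79×(0−120) = 120 − 94.8 = 25.2 → 25
rgb(22, 5, 25) = #160519.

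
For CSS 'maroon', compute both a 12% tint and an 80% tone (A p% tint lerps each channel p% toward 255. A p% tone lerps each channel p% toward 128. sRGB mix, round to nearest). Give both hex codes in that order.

#8f1f1f, #806666

CSS maroon is rgb(128, 0, 0).
12% tint:
  R: 128 + 15.24 = 143.24 → 143
  G: 0 + 0.12×(255−0) = 0 + 30.6 = 30.6 → 31
  B: 0 + 0.12×(255−0) = 0 + 30.6 = 30.6 → 31
  → #8f1f1f
80% tone:
  R: 128 + 0.8×(128−128) = 128 + 0 = 128 → 128
  G: 0 + 102.4 = 102.4 → 102
  B: 0 + 102.4 = 102.4 → 102
  → #806666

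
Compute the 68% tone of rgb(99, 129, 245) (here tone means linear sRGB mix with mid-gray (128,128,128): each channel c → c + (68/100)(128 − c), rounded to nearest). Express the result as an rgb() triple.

rgb(119, 128, 165)

A 68% tone moves each channel 68% toward 128:
  R: 99 + 19.72 = 118.72 → 119
  G: 129 + 0.68×(128−129) = 129 − 0.68 = 128.32 → 128
  B: 245 + 0.68×(128−245) = 245 − 79.56 = 165.44 → 165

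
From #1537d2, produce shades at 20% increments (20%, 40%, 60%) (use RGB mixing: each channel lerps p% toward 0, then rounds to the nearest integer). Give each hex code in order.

#112ca8, #0d217e, #081654

#1537d2 is rgb(21, 55, 210).
20%: (21 − 4.2 = 16.8→17, 55 − 11 = 44→44, 210 − 42 = 168→168) → #112ca8
40%: (21 − 8.4 = 12.6→13, 55 − 22 = 33→33, 210 − 84 = 126→126) → #0d217e
60%: (21 − 12.6 = 8.4→8, 55 − 33 = 22→22, 210 − 126 = 84→84) → #081654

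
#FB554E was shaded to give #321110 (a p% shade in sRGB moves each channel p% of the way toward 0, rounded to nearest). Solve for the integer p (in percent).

#FB554E is rgb(251, 85, 78); #321110 is rgb(50, 17, 16).
On the R channel (widest range): 50 ≈ 251 + (p/100)(0 − 251), so p ≈ 100×(50 − 251)/(0 − 251) = -20100/-251 = 80.08.
p = 80 reproduces all three channels after rounding.

80%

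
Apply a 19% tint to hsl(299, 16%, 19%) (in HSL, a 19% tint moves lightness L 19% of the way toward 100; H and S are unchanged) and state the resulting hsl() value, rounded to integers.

hsl(299, 16%, 34%)

L moves 19% from 19 toward 100: 19 + 15.39 = 34.39 → 34.
H and S are unchanged.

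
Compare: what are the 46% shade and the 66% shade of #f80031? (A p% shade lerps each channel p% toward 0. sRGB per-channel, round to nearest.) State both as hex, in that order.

#86001a, #540011

#f80031 is rgb(248, 0, 49).
46% shade:
  R: 248 + 0.46×(0−248) = 248 − 114.08 = 133.92 → 134
  G: 0 + 0 = 0 → 0
  B: 49 − 22.54 = 26.46 → 26
  → #86001a
66% shade:
  R: 248 + 0.66×(0−248) = 248 − 163.68 = 84.32 → 84
  G: 0 + 0.66×(0−0) = 0 + 0 = 0 → 0
  B: 49 − 32.34 = 16.66 → 17
  → #540011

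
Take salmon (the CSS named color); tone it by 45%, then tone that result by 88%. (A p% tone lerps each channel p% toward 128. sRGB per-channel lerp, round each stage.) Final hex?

CSS salmon is rgb(250, 128, 114).
A 45% tone moves each channel 45% toward 128:
  R: 250 + 0.45×(128−250) = 250 − 54.9 = 195.1 → 195
  G: 128 + 0.45×(128−128) = 128 + 0 = 128 → 128
  B: 114 + 0.45×(128−114) = 114 + 6.3 = 120.3 → 120
After the tone: rgb(195, 128, 120) = #C38078.
Per channel, c → c + 0.88(128 − c):
  R: 195 − 58.96 = 136.04 → 136
  G: 128 + 0 = 128 → 128
  B: 120 + 7.04 = 127.04 → 127
rgb(136, 128, 127) = #88807F.

#88807F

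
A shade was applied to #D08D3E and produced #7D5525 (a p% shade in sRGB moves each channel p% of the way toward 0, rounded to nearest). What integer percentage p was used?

#D08D3E is rgb(208, 141, 62); #7D5525 is rgb(125, 85, 37).
On the R channel (widest range): 125 ≈ 208 + (p/100)(0 − 208), so p ≈ 100×(125 − 208)/(0 − 208) = -8300/-208 = 39.90.
p = 40 reproduces all three channels after rounding.

40%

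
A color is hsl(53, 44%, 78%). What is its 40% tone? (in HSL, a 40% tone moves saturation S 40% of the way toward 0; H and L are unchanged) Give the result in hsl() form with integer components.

S moves 40% from 44 toward 0: 44 − 17.6 = 26.4 → 26.
H and L are unchanged.

hsl(53, 26%, 78%)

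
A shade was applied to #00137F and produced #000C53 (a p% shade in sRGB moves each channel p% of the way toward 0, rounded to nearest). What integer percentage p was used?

35%

#00137F is rgb(0, 19, 127); #000C53 is rgb(0, 12, 83).
On the B channel (widest range): 83 ≈ 127 + (p/100)(0 − 127), so p ≈ 100×(83 − 127)/(0 − 127) = -4400/-127 = 34.65.
p = 35 reproduces all three channels after rounding.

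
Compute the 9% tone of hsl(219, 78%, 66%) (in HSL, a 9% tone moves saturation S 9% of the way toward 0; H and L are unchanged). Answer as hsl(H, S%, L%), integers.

S moves 9% from 78 toward 0: 78 − 7.02 = 70.98 → 71.
H and L are unchanged.

hsl(219, 71%, 66%)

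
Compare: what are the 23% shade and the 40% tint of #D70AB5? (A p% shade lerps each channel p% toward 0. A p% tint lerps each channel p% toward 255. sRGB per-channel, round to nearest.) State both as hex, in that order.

#D70AB5 is rgb(215, 10, 181).
23% shade:
  R: 215 + 0.23×(0−215) = 215 − 49.45 = 165.55 → 166
  G: 10 − 2.3 = 7.7 → 8
  B: 181 − 41.63 = 139.37 → 139
  → #A6088B
40% tint:
  R: 215 + 0.4×(255−215) = 215 + 16 = 231 → 231
  G: 10 + 0.4×(255−10) = 10 + 98 = 108 → 108
  B: 181 + 0.4×(255−181) = 181 + 29.6 = 210.6 → 211
  → #E76CD3

#A6088B, #E76CD3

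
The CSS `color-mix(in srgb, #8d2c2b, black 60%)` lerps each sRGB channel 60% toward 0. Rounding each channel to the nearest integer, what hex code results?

#8d2c2b is rgb(141, 44, 43).
Lerp each channel 60% toward 0:
  R: 141 + 0.6×(0−141) = 141 − 84.6 = 56.4 → 56
  G: 44 − 26.4 = 17.6 → 18
  B: 43 + 0.6×(0−43) = 43 − 25.8 = 17.2 → 17
rgb(56, 18, 17) = #381211.

#381211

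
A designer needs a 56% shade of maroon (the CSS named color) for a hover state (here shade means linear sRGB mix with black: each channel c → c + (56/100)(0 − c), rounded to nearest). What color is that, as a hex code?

CSS maroon is rgb(128, 0, 0).
Lerp each channel 56% toward 0:
  R: 128 + 0.56×(0−128) = 128 − 71.68 = 56.32 → 56
  G: 0 + 0 = 0 → 0
  B: 0 + 0 = 0 → 0
rgb(56, 0, 0) = #380000.

#380000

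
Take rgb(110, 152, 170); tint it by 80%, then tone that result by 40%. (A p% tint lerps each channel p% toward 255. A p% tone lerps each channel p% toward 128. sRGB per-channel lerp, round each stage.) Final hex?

#bbc0c2

An 80% tint moves each channel 80% toward 255:
  R: 110 + 116 = 226 → 226
  G: 152 + 82.4 = 234.4 → 234
  B: 170 + 0.8×(255−170) = 170 + 68 = 238 → 238
After the tint: rgb(226, 234, 238) = #e2eaee.
Per channel, c → c + 0.4(128 − c):
  R: 226 − 39.2 = 186.8 → 187
  G: 234 + 0.4×(128−234) = 234 − 42.4 = 191.6 → 192
  B: 238 + 0.4×(128−238) = 238 − 44 = 194 → 194
rgb(187, 192, 194) = #bbc0c2.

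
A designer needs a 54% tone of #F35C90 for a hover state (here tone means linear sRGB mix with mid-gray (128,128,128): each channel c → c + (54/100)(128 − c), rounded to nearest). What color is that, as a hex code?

#B56F87

#F35C90 is rgb(243, 92, 144).
Lerp each channel 54% toward 128:
  R: 243 − 62.1 = 180.9 → 181
  G: 92 + 19.44 = 111.44 → 111
  B: 144 − 8.64 = 135.36 → 135
rgb(181, 111, 135) = #B56F87.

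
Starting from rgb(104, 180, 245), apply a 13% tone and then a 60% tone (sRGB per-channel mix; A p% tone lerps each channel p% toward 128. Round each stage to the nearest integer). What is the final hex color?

#7892a9

Per channel, c → c + 0.13(128 − c):
  R: 104 + 0.13×(128−104) = 104 + 3.12 = 107.12 → 107
  G: 180 + 0.13×(128−180) = 180 − 6.76 = 173.24 → 173
  B: 245 + 0.13×(128−245) = 245 − 15.21 = 229.79 → 230
After the tone: rgb(107, 173, 230) = #6bade6.
Per channel, c → c + 0.6(128 − c):
  R: 107 + 0.6×(128−107) = 107 + 12.6 = 119.6 → 120
  G: 173 + 0.6×(128−173) = 173 − 27 = 146 → 146
  B: 230 + 0.6×(128−230) = 230 − 61.2 = 168.8 → 169
rgb(120, 146, 169) = #7892a9.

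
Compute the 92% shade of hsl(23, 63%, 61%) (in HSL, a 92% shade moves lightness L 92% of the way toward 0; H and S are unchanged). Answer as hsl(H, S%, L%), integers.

hsl(23, 63%, 5%)

L moves 92% from 61 toward 0: 61 − 56.12 = 4.88 → 5.
H and S are unchanged.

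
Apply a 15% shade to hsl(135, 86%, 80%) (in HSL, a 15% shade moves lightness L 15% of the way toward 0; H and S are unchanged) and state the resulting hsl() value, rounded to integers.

L moves 15% from 80 toward 0: 80 − 12 = 68 → 68.
H and S are unchanged.

hsl(135, 86%, 68%)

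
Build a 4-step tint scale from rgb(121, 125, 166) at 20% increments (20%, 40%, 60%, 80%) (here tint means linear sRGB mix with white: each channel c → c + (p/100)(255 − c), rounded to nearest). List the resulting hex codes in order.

20%: (121 + 26.8 = 147.8→148, 125 + 26 = 151→151, 166 + 17.8 = 183.8→184) → #9497b8
40%: (121 + 53.6 = 174.6→175, 125 + 52 = 177→177, 166 + 35.6 = 201.6→202) → #afb1ca
60%: (121 + 80.4 = 201.4→201, 125 + 78 = 203→203, 166 + 53.4 = 219.4→219) → #c9cbdb
80%: (121 + 107.2 = 228.2→228, 125 + 104 = 229→229, 166 + 71.2 = 237.2→237) → #e4e5ed

#9497b8, #afb1ca, #c9cbdb, #e4e5ed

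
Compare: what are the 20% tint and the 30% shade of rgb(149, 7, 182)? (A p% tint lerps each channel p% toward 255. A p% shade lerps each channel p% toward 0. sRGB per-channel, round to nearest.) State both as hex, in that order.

#AA39C5, #68057F

20% tint:
  R: 149 + 0.2×(255−149) = 149 + 21.2 = 170.2 → 170
  G: 7 + 49.6 = 56.6 → 57
  B: 182 + 0.2×(255−182) = 182 + 14.6 = 196.6 → 197
  → #AA39C5
30% shade:
  R: 149 − 44.7 = 104.3 → 104
  G: 7 + 0.3×(0−7) = 7 − 2.1 = 4.9 → 5
  B: 182 + 0.3×(0−182) = 182 − 54.6 = 127.4 → 127
  → #68057F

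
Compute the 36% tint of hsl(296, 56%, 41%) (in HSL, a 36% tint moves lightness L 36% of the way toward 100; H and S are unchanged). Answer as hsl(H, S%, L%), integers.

hsl(296, 56%, 62%)

L moves 36% from 41 toward 100: 41 + 21.24 = 62.24 → 62.
H and S are unchanged.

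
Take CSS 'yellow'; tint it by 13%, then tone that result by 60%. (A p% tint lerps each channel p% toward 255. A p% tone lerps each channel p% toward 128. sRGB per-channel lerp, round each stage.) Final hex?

#b3b35a

CSS yellow is rgb(255, 255, 0).
A 13% tint moves each channel 13% toward 255:
  R: 255 + 0 = 255 → 255
  G: 255 + 0 = 255 → 255
  B: 0 + 0.13×(255−0) = 0 + 33.15 = 33.15 → 33
After the tint: rgb(255, 255, 33) = #ffff21.
A 60% tone moves each channel 60% toward 128:
  R: 255 − 76.2 = 178.8 → 179
  G: 255 − 76.2 = 178.8 → 179
  B: 33 + 57 = 90 → 90
rgb(179, 179, 90) = #b3b35a.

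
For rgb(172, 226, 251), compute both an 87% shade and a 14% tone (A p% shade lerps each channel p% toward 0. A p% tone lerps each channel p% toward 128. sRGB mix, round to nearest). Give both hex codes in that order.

#161D21, #A6D4EA

87% shade:
  R: 172 − 149.64 = 22.36 → 22
  G: 226 − 196.62 = 29.38 → 29
  B: 251 + 0.87×(0−251) = 251 − 218.37 = 32.63 → 33
  → #161D21
14% tone:
  R: 172 + 0.14×(128−172) = 172 − 6.16 = 165.84 → 166
  G: 226 + 0.14×(128−226) = 226 − 13.72 = 212.28 → 212
  B: 251 − 17.22 = 233.78 → 234
  → #A6D4EA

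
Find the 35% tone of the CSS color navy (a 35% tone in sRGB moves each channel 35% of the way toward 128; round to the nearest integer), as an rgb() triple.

rgb(45, 45, 128)

CSS navy is rgb(0, 0, 128).
Per channel, c → c + 0.35(128 − c):
  R: 0 + 0.35×(128−0) = 0 + 44.8 = 44.8 → 45
  G: 0 + 0.35×(128−0) = 0 + 44.8 = 44.8 → 45
  B: 128 + 0.35×(128−128) = 128 + 0 = 128 → 128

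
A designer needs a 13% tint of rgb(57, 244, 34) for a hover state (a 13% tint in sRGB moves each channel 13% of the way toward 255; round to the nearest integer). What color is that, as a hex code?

#53F53F

A 13% tint moves each channel 13% toward 255:
  R: 57 + 25.74 = 82.74 → 83
  G: 244 + 0.13×(255−244) = 244 + 1.43 = 245.43 → 245
  B: 34 + 28.73 = 62.73 → 63
rgb(83, 245, 63) = #53F53F.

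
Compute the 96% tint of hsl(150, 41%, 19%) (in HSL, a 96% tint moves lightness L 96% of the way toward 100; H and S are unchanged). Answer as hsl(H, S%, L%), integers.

L moves 96% from 19 toward 100: 19 + 77.76 = 96.76 → 97.
H and S are unchanged.

hsl(150, 41%, 97%)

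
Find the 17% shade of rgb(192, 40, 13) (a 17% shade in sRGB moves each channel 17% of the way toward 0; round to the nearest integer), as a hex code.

#9F210B

Per channel, c → c + 0.17(0 − c):
  R: 192 + 0.17×(0−192) = 192 − 32.64 = 159.36 → 159
  G: 40 + 0.17×(0−40) = 40 − 6.8 = 33.2 → 33
  B: 13 − 2.21 = 10.79 → 11
rgb(159, 33, 11) = #9F210B.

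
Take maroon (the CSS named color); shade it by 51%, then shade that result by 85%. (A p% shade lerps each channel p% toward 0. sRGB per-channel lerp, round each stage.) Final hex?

#090000

CSS maroon is rgb(128, 0, 0).
A 51% shade moves each channel 51% toward 0:
  R: 128 − 65.28 = 62.72 → 63
  G: 0 + 0.51×(0−0) = 0 + 0 = 0 → 0
  B: 0 + 0 = 0 → 0
After the shade: rgb(63, 0, 0) = #3F0000.
Lerp each channel 85% toward 0:
  R: 63 − 53.55 = 9.45 → 9
  G: 0 + 0.85×(0−0) = 0 + 0 = 0 → 0
  B: 0 + 0.85×(0−0) = 0 + 0 = 0 → 0
rgb(9, 0, 0) = #090000.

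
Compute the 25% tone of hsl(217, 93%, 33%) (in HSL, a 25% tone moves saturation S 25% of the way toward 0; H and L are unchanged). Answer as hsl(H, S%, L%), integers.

S moves 25% from 93 toward 0: 93 − 23.25 = 69.75 → 70.
H and L are unchanged.

hsl(217, 70%, 33%)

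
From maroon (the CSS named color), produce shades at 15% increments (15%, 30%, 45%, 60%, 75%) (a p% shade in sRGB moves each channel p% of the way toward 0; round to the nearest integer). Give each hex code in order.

#6d0000, #5a0000, #460000, #330000, #200000

CSS maroon is rgb(128, 0, 0).
15%: (128 − 19.2 = 108.8→109, 0→0, 0→0) → #6d0000
30%: (128 − 38.4 = 89.6→90, 0→0, 0→0) → #5a0000
45%: (128 − 57.6 = 70.4→70, 0→0, 0→0) → #460000
60%: (128 − 76.8 = 51.2→51, 0→0, 0→0) → #330000
75%: (128 − 96 = 32→32, 0→0, 0→0) → #200000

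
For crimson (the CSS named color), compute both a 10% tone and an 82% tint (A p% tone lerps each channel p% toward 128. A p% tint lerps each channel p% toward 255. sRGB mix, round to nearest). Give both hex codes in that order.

CSS crimson is rgb(220, 20, 60).
10% tone:
  R: 220 + 0.1×(128−220) = 220 − 9.2 = 210.8 → 211
  G: 20 + 0.1×(128−20) = 20 + 10.8 = 30.8 → 31
  B: 60 + 0.1×(128−60) = 60 + 6.8 = 66.8 → 67
  → #D31F43
82% tint:
  R: 220 + 28.7 = 248.7 → 249
  G: 20 + 0.82×(255−20) = 20 + 192.7 = 212.7 → 213
  B: 60 + 159.9 = 219.9 → 220
  → #F9D5DC

#D31F43, #F9D5DC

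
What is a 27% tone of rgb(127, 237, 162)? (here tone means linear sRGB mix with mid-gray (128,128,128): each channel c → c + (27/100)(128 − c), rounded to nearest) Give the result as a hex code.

Lerp each channel 27% toward 128:
  R: 127 + 0.27 = 127.27 → 127
  G: 237 − 29.43 = 207.57 → 208
  B: 162 + 0.27×(128−162) = 162 − 9.18 = 152.82 → 153
rgb(127, 208, 153) = #7FD099.

#7FD099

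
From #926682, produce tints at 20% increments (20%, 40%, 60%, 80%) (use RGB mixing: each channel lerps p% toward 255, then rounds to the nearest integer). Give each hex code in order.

#926682 is rgb(146, 102, 130).
20%: (146 + 21.8 = 167.8→168, 102 + 30.6 = 132.6→133, 130 + 25 = 155→155) → #A8859B
40%: (146 + 43.6 = 189.6→190, 102 + 61.2 = 163.2→163, 130 + 50 = 180→180) → #BEA3B4
60%: (146 + 65.4 = 211.4→211, 102 + 91.8 = 193.8→194, 130 + 75 = 205→205) → #D3C2CD
80%: (146 + 87.2 = 233.2→233, 102 + 122.4 = 224.4→224, 130 + 100 = 230→230) → #E9E0E6

#A8859B, #BEA3B4, #D3C2CD, #E9E0E6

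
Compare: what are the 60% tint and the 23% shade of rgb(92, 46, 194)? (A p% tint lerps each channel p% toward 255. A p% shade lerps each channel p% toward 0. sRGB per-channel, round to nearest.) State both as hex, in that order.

#beabe7, #472395

60% tint:
  R: 92 + 0.6×(255−92) = 92 + 97.8 = 189.8 → 190
  G: 46 + 125.4 = 171.4 → 171
  B: 194 + 0.6×(255−194) = 194 + 36.6 = 230.6 → 231
  → #beabe7
23% shade:
  R: 92 − 21.16 = 70.84 → 71
  G: 46 + 0.23×(0−46) = 46 − 10.58 = 35.42 → 35
  B: 194 − 44.62 = 149.38 → 149
  → #472395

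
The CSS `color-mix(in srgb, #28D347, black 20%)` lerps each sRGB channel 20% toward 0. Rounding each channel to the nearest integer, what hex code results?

#20A939

#28D347 is rgb(40, 211, 71).
Per channel, c → c + 0.2(0 − c):
  R: 40 − 8 = 32 → 32
  G: 211 + 0.2×(0−211) = 211 − 42.2 = 168.8 → 169
  B: 71 − 14.2 = 56.8 → 57
rgb(32, 169, 57) = #20A939.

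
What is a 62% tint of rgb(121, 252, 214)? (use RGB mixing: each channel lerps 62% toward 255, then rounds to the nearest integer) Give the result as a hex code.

Lerp each channel 62% toward 255:
  R: 121 + 83.08 = 204.08 → 204
  G: 252 + 0.62×(255−252) = 252 + 1.86 = 253.86 → 254
  B: 214 + 0.62×(255−214) = 214 + 25.42 = 239.42 → 239
rgb(204, 254, 239) = #ccfeef.

#ccfeef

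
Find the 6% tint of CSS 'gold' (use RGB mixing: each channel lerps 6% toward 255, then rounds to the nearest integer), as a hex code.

#FFD90F

CSS gold is rgb(255, 215, 0).
A 6% tint moves each channel 6% toward 255:
  R: 255 + 0.06×(255−255) = 255 + 0 = 255 → 255
  G: 215 + 2.4 = 217.4 → 217
  B: 0 + 15.3 = 15.3 → 15
rgb(255, 217, 15) = #FFD90F.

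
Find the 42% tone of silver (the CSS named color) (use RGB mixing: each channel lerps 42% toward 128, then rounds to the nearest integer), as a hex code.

#A5A5A5

CSS silver is rgb(192, 192, 192).
A 42% tone moves each channel 42% toward 128:
  R: 192 + 0.42×(128−192) = 192 − 26.88 = 165.12 → 165
  G: 192 + 0.42×(128−192) = 192 − 26.88 = 165.12 → 165
  B: 192 + 0.42×(128−192) = 192 − 26.88 = 165.12 → 165
rgb(165, 165, 165) = #A5A5A5.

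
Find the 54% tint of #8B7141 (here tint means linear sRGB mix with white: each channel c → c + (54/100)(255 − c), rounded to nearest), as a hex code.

#8B7141 is rgb(139, 113, 65).
A 54% tint moves each channel 54% toward 255:
  R: 139 + 0.54×(255−139) = 139 + 62.64 = 201.64 → 202
  G: 113 + 76.68 = 189.68 → 190
  B: 65 + 0.54×(255−65) = 65 + 102.6 = 167.6 → 168
rgb(202, 190, 168) = #CABEA8.

#CABEA8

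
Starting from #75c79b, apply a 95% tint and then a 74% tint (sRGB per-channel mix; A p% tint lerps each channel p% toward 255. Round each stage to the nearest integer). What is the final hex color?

#fdfefe

#75c79b is rgb(117, 199, 155).
A 95% tint moves each channel 95% toward 255:
  R: 117 + 0.95×(255−117) = 117 + 131.1 = 248.1 → 248
  G: 199 + 53.2 = 252.2 → 252
  B: 155 + 0.95×(255−155) = 155 + 95 = 250 → 250
After the tint: rgb(248, 252, 250) = #f8fcfa.
Lerp each channel 74% toward 255:
  R: 248 + 5.18 = 253.18 → 253
  G: 252 + 0.74×(255−252) = 252 + 2.22 = 254.22 → 254
  B: 250 + 3.7 = 253.7 → 254
rgb(253, 254, 254) = #fdfefe.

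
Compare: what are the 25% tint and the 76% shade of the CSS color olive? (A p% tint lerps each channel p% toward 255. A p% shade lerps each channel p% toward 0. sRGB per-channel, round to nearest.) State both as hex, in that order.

#A0A040, #1F1F00

CSS olive is rgb(128, 128, 0).
25% tint:
  R: 128 + 0.25×(255−128) = 128 + 31.75 = 159.75 → 160
  G: 128 + 0.25×(255−128) = 128 + 31.75 = 159.75 → 160
  B: 0 + 0.25×(255−0) = 0 + 63.75 = 63.75 → 64
  → #A0A040
76% shade:
  R: 128 + 0.76×(0−128) = 128 − 97.28 = 30.72 → 31
  G: 128 − 97.28 = 30.72 → 31
  B: 0 + 0.76×(0−0) = 0 + 0 = 0 → 0
  → #1F1F00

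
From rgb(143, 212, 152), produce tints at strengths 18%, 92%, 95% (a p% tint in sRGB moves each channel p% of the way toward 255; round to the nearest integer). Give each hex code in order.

#a3dcab, #f6fcf7, #f9fdfa

18%: (143 + 20.16 = 163.16→163, 212 + 7.74 = 219.74→220, 152 + 18.54 = 170.54→171) → #a3dcab
92%: (143 + 103.04 = 246.04→246, 212 + 39.56 = 251.56→252, 152 + 94.76 = 246.76→247) → #f6fcf7
95%: (143 + 106.4 = 249.4→249, 212 + 40.85 = 252.85→253, 152 + 97.85 = 249.85→250) → #f9fdfa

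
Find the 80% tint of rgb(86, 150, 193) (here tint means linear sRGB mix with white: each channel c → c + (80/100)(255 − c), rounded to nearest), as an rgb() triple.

Lerp each channel 80% toward 255:
  R: 86 + 135.2 = 221.2 → 221
  G: 150 + 84 = 234 → 234
  B: 193 + 49.6 = 242.6 → 243

rgb(221, 234, 243)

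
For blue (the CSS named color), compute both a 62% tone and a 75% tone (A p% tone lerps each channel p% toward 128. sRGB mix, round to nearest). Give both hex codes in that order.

CSS blue is rgb(0, 0, 255).
62% tone:
  R: 0 + 79.36 = 79.36 → 79
  G: 0 + 0.62×(128−0) = 0 + 79.36 = 79.36 → 79
  B: 255 − 78.74 = 176.26 → 176
  → #4f4fb0
75% tone:
  R: 0 + 96 = 96 → 96
  G: 0 + 0.75×(128−0) = 0 + 96 = 96 → 96
  B: 255 + 0.75×(128−255) = 255 − 95.25 = 159.75 → 160
  → #6060a0

#4f4fb0, #6060a0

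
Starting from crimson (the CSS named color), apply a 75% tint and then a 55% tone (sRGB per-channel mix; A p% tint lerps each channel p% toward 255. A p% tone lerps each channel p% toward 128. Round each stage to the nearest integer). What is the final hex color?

CSS crimson is rgb(220, 20, 60).
Per channel, c → c + 0.75(255 − c):
  R: 220 + 0.75×(255−220) = 220 + 26.25 = 246.25 → 246
  G: 20 + 176.25 = 196.25 → 196
  B: 60 + 146.25 = 206.25 → 206
After the tint: rgb(246, 196, 206) = #f6c4ce.
Lerp each channel 55% toward 128:
  R: 246 + 0.55×(128−246) = 246 − 64.9 = 181.1 → 181
  G: 196 + 0.55×(128−196) = 196 − 37.4 = 158.6 → 159
  B: 206 − 42.9 = 163.1 → 163
rgb(181, 159, 163) = #b59fa3.

#b59fa3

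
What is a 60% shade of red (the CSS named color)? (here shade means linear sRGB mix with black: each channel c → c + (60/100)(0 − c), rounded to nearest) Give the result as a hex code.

#660000

CSS red is rgb(255, 0, 0).
Lerp each channel 60% toward 0:
  R: 255 + 0.6×(0−255) = 255 − 153 = 102 → 102
  G: 0 + 0.6×(0−0) = 0 + 0 = 0 → 0
  B: 0 + 0 = 0 → 0
rgb(102, 0, 0) = #660000.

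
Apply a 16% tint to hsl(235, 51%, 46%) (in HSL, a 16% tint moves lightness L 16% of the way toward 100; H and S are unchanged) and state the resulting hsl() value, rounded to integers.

hsl(235, 51%, 55%)

L moves 16% from 46 toward 100: 46 + 8.64 = 54.64 → 55.
H and S are unchanged.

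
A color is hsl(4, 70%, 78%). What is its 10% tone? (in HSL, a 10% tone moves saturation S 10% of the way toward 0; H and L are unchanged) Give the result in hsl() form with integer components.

hsl(4, 63%, 78%)

S moves 10% from 70 toward 0: 70 − 7 = 63 → 63.
H and L are unchanged.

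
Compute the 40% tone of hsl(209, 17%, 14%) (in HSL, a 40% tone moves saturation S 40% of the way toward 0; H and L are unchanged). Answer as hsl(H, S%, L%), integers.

hsl(209, 10%, 14%)

S moves 40% from 17 toward 0: 17 − 6.8 = 10.2 → 10.
H and L are unchanged.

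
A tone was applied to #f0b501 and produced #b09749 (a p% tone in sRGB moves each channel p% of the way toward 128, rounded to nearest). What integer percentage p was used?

57%

#f0b501 is rgb(240, 181, 1); #b09749 is rgb(176, 151, 73).
On the B channel (widest range): 73 ≈ 1 + (p/100)(128 − 1), so p ≈ 100×(73 − 1)/(128 − 1) = 7200/127 = 56.69.
p = 57 reproduces all three channels after rounding.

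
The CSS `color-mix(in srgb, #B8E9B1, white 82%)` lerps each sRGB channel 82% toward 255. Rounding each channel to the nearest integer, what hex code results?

#B8E9B1 is rgb(184, 233, 177).
Lerp each channel 82% toward 255:
  R: 184 + 58.22 = 242.22 → 242
  G: 233 + 0.82×(255−233) = 233 + 18.04 = 251.04 → 251
  B: 177 + 0.82×(255−177) = 177 + 63.96 = 240.96 → 241
rgb(242, 251, 241) = #F2FBF1.

#F2FBF1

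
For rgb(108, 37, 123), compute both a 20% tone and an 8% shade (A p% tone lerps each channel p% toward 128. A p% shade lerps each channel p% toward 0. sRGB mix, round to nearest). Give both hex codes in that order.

#70377C, #632271

20% tone:
  R: 108 + 4 = 112 → 112
  G: 37 + 0.2×(128−37) = 37 + 18.2 = 55.2 → 55
  B: 123 + 0.2×(128−123) = 123 + 1 = 124 → 124
  → #70377C
8% shade:
  R: 108 + 0.08×(0−108) = 108 − 8.64 = 99.36 → 99
  G: 37 + 0.08×(0−37) = 37 − 2.96 = 34.04 → 34
  B: 123 − 9.84 = 113.16 → 113
  → #632271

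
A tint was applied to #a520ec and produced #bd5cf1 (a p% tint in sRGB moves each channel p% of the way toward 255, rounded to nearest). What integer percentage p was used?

#a520ec is rgb(165, 32, 236); #bd5cf1 is rgb(189, 92, 241).
On the G channel (widest range): 92 ≈ 32 + (p/100)(255 − 32), so p ≈ 100×(92 − 32)/(255 − 32) = 6000/223 = 26.91.
p = 27 reproduces all three channels after rounding.

27%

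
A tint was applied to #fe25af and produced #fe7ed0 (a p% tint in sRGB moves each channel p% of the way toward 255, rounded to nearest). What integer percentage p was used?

41%

#fe25af is rgb(254, 37, 175); #fe7ed0 is rgb(254, 126, 208).
On the G channel (widest range): 126 ≈ 37 + (p/100)(255 − 37), so p ≈ 100×(126 − 37)/(255 − 37) = 8900/218 = 40.83.
p = 41 reproduces all three channels after rounding.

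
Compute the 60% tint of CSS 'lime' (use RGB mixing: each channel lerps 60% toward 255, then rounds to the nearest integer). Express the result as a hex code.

#99FF99

CSS lime is rgb(0, 255, 0).
Per channel, c → c + 0.6(255 − c):
  R: 0 + 0.6×(255−0) = 0 + 153 = 153 → 153
  G: 255 + 0.6×(255−255) = 255 + 0 = 255 → 255
  B: 0 + 153 = 153 → 153
rgb(153, 255, 153) = #99FF99.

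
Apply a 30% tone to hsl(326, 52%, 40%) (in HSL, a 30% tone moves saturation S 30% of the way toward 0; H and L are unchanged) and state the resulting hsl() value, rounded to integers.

hsl(326, 36%, 40%)

S moves 30% from 52 toward 0: 52 − 15.6 = 36.4 → 36.
H and L are unchanged.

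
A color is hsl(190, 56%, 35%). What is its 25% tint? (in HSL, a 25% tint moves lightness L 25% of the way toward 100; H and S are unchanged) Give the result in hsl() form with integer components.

L moves 25% from 35 toward 100: 35 + 16.25 = 51.25 → 51.
H and S are unchanged.

hsl(190, 56%, 51%)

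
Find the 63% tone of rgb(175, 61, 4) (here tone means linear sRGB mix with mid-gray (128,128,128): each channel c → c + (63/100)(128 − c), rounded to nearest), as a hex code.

#916752

Lerp each channel 63% toward 128:
  R: 175 − 29.61 = 145.39 → 145
  G: 61 + 0.63×(128−61) = 61 + 42.21 = 103.21 → 103
  B: 4 + 0.63×(128−4) = 4 + 78.12 = 82.12 → 82
rgb(145, 103, 82) = #916752.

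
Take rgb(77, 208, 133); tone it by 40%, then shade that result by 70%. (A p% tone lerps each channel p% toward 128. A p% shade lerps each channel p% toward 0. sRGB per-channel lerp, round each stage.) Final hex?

#1d3527

A 40% tone moves each channel 40% toward 128:
  R: 77 + 20.4 = 97.4 → 97
  G: 208 − 32 = 176 → 176
  B: 133 + 0.4×(128−133) = 133 − 2 = 131 → 131
After the tone: rgb(97, 176, 131) = #61b083.
Lerp each channel 70% toward 0:
  R: 97 + 0.7×(0−97) = 97 − 67.9 = 29.1 → 29
  G: 176 − 123.2 = 52.8 → 53
  B: 131 + 0.7×(0−131) = 131 − 91.7 = 39.3 → 39
rgb(29, 53, 39) = #1d3527.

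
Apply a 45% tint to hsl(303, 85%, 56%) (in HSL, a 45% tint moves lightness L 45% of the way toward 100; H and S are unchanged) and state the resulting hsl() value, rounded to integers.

L moves 45% from 56 toward 100: 56 + 19.8 = 75.8 → 76.
H and S are unchanged.

hsl(303, 85%, 76%)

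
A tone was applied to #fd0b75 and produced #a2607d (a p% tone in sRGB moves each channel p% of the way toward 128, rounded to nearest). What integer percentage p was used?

73%

#fd0b75 is rgb(253, 11, 117); #a2607d is rgb(162, 96, 125).
On the R channel (widest range): 162 ≈ 253 + (p/100)(128 − 253), so p ≈ 100×(162 − 253)/(128 − 253) = -9100/-125 = 72.80.
p = 73 reproduces all three channels after rounding.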